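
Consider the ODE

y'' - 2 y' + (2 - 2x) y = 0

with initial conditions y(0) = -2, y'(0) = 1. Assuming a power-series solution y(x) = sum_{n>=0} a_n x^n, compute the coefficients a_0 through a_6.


Ansatz: y(x) = sum_{n>=0} a_n x^n, so y'(x) = sum_{n>=1} n a_n x^(n-1) and y''(x) = sum_{n>=2} n(n-1) a_n x^(n-2).
Substitute into P(x) y'' + Q(x) y' + R(x) y = 0 with P(x) = 1, Q(x) = -2, R(x) = 2 - 2x, and match powers of x.
Initial conditions: a_0 = -2, a_1 = 1.
Setting the coefficient of each power of x to zero and solving order by order (substituting the coefficients already found):
  x^0: 2 a_2 - 2 a_1 + 2 a_0 = 0  ->  2 a_2 = 2 a_1 - 2 a_0 = 6  ->  a_2 = 3
  x^1: 6 a_3 - 4 a_2 + 2 a_1 - 2 a_0 = 0  ->  6 a_3 = 4 a_2 - 2 a_1 + 2 a_0 = 6  ->  a_3 = 1
  x^2: 12 a_4 - 6 a_3 + 2 a_2 - 2 a_1 = 0  ->  12 a_4 = 6 a_3 - 2 a_2 + 2 a_1 = 2  ->  a_4 = 1/6
  x^3: 20 a_5 - 8 a_4 + 2 a_3 - 2 a_2 = 0  ->  20 a_5 = 8 a_4 - 2 a_3 + 2 a_2 = 16/3  ->  a_5 = 4/15
  x^4: 30 a_6 - 10 a_5 + 2 a_4 - 2 a_3 = 0  ->  30 a_6 = 10 a_5 - 2 a_4 + 2 a_3 = 13/3  ->  a_6 = 13/90
Truncated series: y(x) = -2 + x + 3 x^2 + x^3 + (1/6) x^4 + (4/15) x^5 + (13/90) x^6 + O(x^7).

a_0 = -2; a_1 = 1; a_2 = 3; a_3 = 1; a_4 = 1/6; a_5 = 4/15; a_6 = 13/90


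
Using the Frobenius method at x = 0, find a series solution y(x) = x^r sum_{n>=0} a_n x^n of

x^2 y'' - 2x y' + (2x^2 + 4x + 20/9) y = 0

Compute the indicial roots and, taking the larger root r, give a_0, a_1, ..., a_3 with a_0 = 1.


Write in Frobenius form y'' + (p(x)/x) y' + (q(x)/x^2) y = 0:
  p(x) = -2,  q(x) = 2x^2 + 4x + 20/9.
Indicial equation: r(r-1) + (-2) r + (20/9) = 0 -> roots r_1 = 5/3, r_2 = 4/3.
Take r = r_1 = 5/3. Let y(x) = x^r sum_{n>=0} a_n x^n with a_0 = 1.
Substitute y = x^r sum a_n x^n and match x^{r+n}. The recurrence is
  D(n) a_n + 4 a_{n-1} + 2 a_{n-2} = 0,  where D(n) = (r+n)(r+n-1) + (-2)(r+n) + (20/9).
  a_n = [-4 a_{n-1} - 2 a_{n-2}] / D(n).
Since the indicial polynomial factors as (r - r_1)(r - r_2), D(n) = (r_1 + n - r_1)(r_1 + n - r_2) = n(n + 1/3).
Evaluating step by step (a_0 = 1):
  n = 1: D(1) = 1(1 + 1/3) = 4/3; numerator = -4(1) = -4; a_1 = (-4)/(4/3) = -3
  n = 2: D(2) = 2(2 + 1/3) = 14/3; numerator = -4(-3) - 2(1) = 10; a_2 = (10)/(14/3) = 15/7
  n = 3: D(3) = 3(3 + 1/3) = 10; numerator = -4(15/7) - 2(-3) = -18/7; a_3 = (-18/7)/(10) = -9/35

r = 5/3; a_0 = 1; a_1 = -3; a_2 = 15/7; a_3 = -9/35


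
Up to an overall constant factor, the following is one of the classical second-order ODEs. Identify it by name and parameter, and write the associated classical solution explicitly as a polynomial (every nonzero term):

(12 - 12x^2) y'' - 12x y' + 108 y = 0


All three coefficients share the factor 12; dividing through by 12 gives  (1 - x^2) y'' - x y' + 9 y = 0.
This matches the Chebyshev equation (1 - x^2) y'' - x y' + n^2 y = 0 (note the -x y' term, not -2x y') with n^2 = 9, so n = 3; the polynomial solution is T_3(x).
With y = sum_k a_k x^k, matching x^k gives (k+2)(k+1) a_{k+2} = (k^2 - n^2) a_k = (k - 3)(k + 3) a_k. The right side vanishes at k = 3, so the series with the parity of 3 terminates at degree 3.
Standard normalization: leading coefficient of T_n is 2^(n-1), so a_3 = 2^2 = 4. Work downward with a_k = (k+1)(k+2) a_{k+2} / ((k - 3)(k + 3)):
  a_1 = (2)(3)(4) / ((1 - 3)(1 + 3)) = 24/(-8) = -3
Hence T_3(x) = 4 x^3 - 3 x.

T_3(x); series = 4 x^3 - 3 x


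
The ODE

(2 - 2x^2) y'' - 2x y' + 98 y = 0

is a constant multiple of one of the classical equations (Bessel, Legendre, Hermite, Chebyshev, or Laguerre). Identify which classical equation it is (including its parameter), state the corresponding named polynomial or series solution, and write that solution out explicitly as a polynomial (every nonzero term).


All three coefficients share the factor 2; dividing through by 2 gives  (1 - x^2) y'' - x y' + 49 y = 0.
This matches the Chebyshev equation (1 - x^2) y'' - x y' + n^2 y = 0 (note the -x y' term, not -2x y') with n^2 = 49, so n = 7; the polynomial solution is T_7(x).
With y = sum_k a_k x^k, matching x^k gives (k+2)(k+1) a_{k+2} = (k^2 - n^2) a_k = (k - 7)(k + 7) a_k. The right side vanishes at k = 7, so the series with the parity of 7 terminates at degree 7.
Standard normalization: leading coefficient of T_n is 2^(n-1), so a_7 = 2^6 = 64. Work downward with a_k = (k+1)(k+2) a_{k+2} / ((k - 7)(k + 7)):
  a_5 = (6)(7)(64) / ((5 - 7)(5 + 7)) = 2688/(-24) = -112
  a_3 = (4)(5)(-112) / ((3 - 7)(3 + 7)) = -2240/(-40) = 56
  a_1 = (2)(3)(56) / ((1 - 7)(1 + 7)) = 336/(-48) = -7
Hence T_7(x) = 64 x^7 - 112 x^5 + 56 x^3 - 7 x.

T_7(x); series = 64 x^7 - 112 x^5 + 56 x^3 - 7 x


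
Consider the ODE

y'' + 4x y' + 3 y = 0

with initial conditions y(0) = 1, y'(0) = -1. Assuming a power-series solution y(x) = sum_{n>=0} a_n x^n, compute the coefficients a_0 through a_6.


Ansatz: y(x) = sum_{n>=0} a_n x^n, so y'(x) = sum_{n>=1} n a_n x^(n-1) and y''(x) = sum_{n>=2} n(n-1) a_n x^(n-2).
Substitute into P(x) y'' + Q(x) y' + R(x) y = 0 with P(x) = 1, Q(x) = 4x, R(x) = 3, and match powers of x.
Initial conditions: a_0 = 1, a_1 = -1.
Setting the coefficient of each power of x to zero and solving order by order (substituting the coefficients already found):
  x^0: 2 a_2 + 3 a_0 = 0  ->  2 a_2 = -3 a_0 = -3  ->  a_2 = -3/2
  x^1: 6 a_3 + 7 a_1 = 0  ->  6 a_3 = -7 a_1 = 7  ->  a_3 = 7/6
  x^2: 12 a_4 + 11 a_2 = 0  ->  12 a_4 = -11 a_2 = 33/2  ->  a_4 = 11/8
  x^3: 20 a_5 + 15 a_3 = 0  ->  20 a_5 = -15 a_3 = -35/2  ->  a_5 = -7/8
  x^4: 30 a_6 + 19 a_4 = 0  ->  30 a_6 = -19 a_4 = -209/8  ->  a_6 = -209/240
Truncated series: y(x) = 1 - x - (3/2) x^2 + (7/6) x^3 + (11/8) x^4 - (7/8) x^5 - (209/240) x^6 + O(x^7).

a_0 = 1; a_1 = -1; a_2 = -3/2; a_3 = 7/6; a_4 = 11/8; a_5 = -7/8; a_6 = -209/240


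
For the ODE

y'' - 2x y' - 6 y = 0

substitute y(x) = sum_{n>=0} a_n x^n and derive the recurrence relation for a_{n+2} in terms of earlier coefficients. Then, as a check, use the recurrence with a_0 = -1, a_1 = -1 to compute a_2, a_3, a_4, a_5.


Substitute y = sum_n a_n x^n.
y''(x) has coefficient (n+2)(n+1) a_{n+2} at x^n;
-2 x y'(x) has coefficient -2 n a_n at x^n (shift);
-6 y(x) has coefficient -6 a_n at x^n.
Matching x^n: (n+2)(n+1) a_{n+2} + (-2n - 6) a_n = 0.
Thus a_{n+2} = (2n + 6) / ((n+1)(n+2)) * a_n.

Check with a_0 = -1, a_1 = -1 (apply the recurrence for n = 0, 1, 2, 3): a_0 = -1, a_1 = -1, a_2 = -3, a_3 = -4/3, a_4 = -5/2, a_5 = -4/5.

a_(n+2) = (2n + 6) / ((n+1)(n+2)) * a_n; check: a_0 = -1, a_1 = -1, a_2 = -3, a_3 = -4/3, a_4 = -5/2, a_5 = -4/5


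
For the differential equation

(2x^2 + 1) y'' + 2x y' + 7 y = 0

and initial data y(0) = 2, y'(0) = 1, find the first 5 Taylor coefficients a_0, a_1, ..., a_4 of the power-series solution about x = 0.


Ansatz: y(x) = sum_{n>=0} a_n x^n, so y'(x) = sum_{n>=1} n a_n x^(n-1) and y''(x) = sum_{n>=2} n(n-1) a_n x^(n-2).
Substitute into P(x) y'' + Q(x) y' + R(x) y = 0 with P(x) = 2x^2 + 1, Q(x) = 2x, R(x) = 7, and match powers of x.
Initial conditions: a_0 = 2, a_1 = 1.
Setting the coefficient of each power of x to zero and solving order by order (substituting the coefficients already found):
  x^0: 2 a_2 + 7 a_0 = 0  ->  2 a_2 = -7 a_0 = -14  ->  a_2 = -7
  x^1: 6 a_3 + 9 a_1 = 0  ->  6 a_3 = -9 a_1 = -9  ->  a_3 = -3/2
  x^2: 12 a_4 + 15 a_2 = 0  ->  12 a_4 = -15 a_2 = 105  ->  a_4 = 35/4
Truncated series: y(x) = 2 + x - 7 x^2 - (3/2) x^3 + (35/4) x^4 + O(x^5).

a_0 = 2; a_1 = 1; a_2 = -7; a_3 = -3/2; a_4 = 35/4


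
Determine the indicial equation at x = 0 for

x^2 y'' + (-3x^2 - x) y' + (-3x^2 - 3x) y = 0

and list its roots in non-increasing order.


Divide by x^2 to reach normal form y'' + P_1(x) y' + P_2(x) y = 0 with P_1(x) = -3 - 1/x and P_2(x) = -3 - 3/x.
x = 0 is a singular point because the y'-coefficient -3 - 1/x has a pole at x = 0 and the y-coefficient -3 - 3/x has a pole at x = 0.
It is a regular singular point because x P_1(x) = p(x) = -3x - 1 and x^2 P_2(x) = q(x) = -3x^2 - 3x are polynomials, hence analytic at x = 0.
p(0) = -1,  q(0) = 0.
Indicial equation: r(r-1) + p(0) r + q(0) = 0, i.e. r^2 + (p(0) - 1) r + q(0) = 0, i.e. r^2 - 2 r = 0.
Discriminant: (-2)^2 - 4(0) = 4, so r = (2 ± 2)/2.
Solving: r_1 = 2, r_2 = 0.

indicial: r^2 - 2 r = 0; roots r_1 = 2, r_2 = 0


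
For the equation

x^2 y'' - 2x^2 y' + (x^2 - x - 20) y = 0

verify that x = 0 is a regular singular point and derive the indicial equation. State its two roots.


Divide by x^2 to reach normal form y'' + P_1(x) y' + P_2(x) y = 0 with P_1(x) = -2 and P_2(x) = 1 - 1/x - 20/x^2.
x = 0 is a singular point because the y-coefficient 1 - 1/x - 20/x^2 has a pole at x = 0.
It is a regular singular point because x P_1(x) = p(x) = -2x and x^2 P_2(x) = q(x) = x^2 - x - 20 are polynomials, hence analytic at x = 0.
p(0) = 0,  q(0) = -20.
Indicial equation: r(r-1) + p(0) r + q(0) = 0, i.e. r^2 + (p(0) - 1) r + q(0) = 0, i.e. r^2 - 1 r - 20 = 0.
Discriminant: (-1)^2 - 4(-20) = 81, so r = (1 ± 9)/2.
Solving: r_1 = 5, r_2 = -4.

indicial: r^2 - 1 r - 20 = 0; roots r_1 = 5, r_2 = -4


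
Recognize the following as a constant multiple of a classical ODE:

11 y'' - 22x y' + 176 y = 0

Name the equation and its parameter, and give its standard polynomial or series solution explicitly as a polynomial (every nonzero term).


All three coefficients share the factor 11; dividing through by 11 gives  y'' - 2x y' + 16 y = 0.
This matches the Hermite equation y'' - 2x y' + 2n y = 0 with 2n = 16, so n = 8; the polynomial solution is H_8(x).
With y = sum_k a_k x^k, matching x^k gives (k+2)(k+1) a_{k+2} = 2(k - n) a_k = 2(k - 8) a_k. The right side vanishes at k = 8, so the series with the parity of 8 terminates at degree 8.
Standard normalization: leading coefficient of H_n is 2^n, so a_8 = 2^8 = 256. Work downward with a_k = (k+1)(k+2) a_{k+2} / (2(k - n)):
  a_6 = (7)(8)(256) / (2(6 - 8)) = 14336/(-4) = -3584
  a_4 = (5)(6)(-3584) / (2(4 - 8)) = -107520/(-8) = 13440
  a_2 = (3)(4)(13440) / (2(2 - 8)) = 161280/(-12) = -13440
  a_0 = (1)(2)(-13440) / (2(0 - 8)) = -26880/(-16) = 1680
Hence H_8(x) = 256 x^8 - 3584 x^6 + 13440 x^4 - 13440 x^2 + 1680.

H_8(x); series = 256 x^8 - 3584 x^6 + 13440 x^4 - 13440 x^2 + 1680


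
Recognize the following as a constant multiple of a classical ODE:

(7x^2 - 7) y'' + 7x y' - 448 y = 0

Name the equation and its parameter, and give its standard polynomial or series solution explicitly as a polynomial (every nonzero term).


All three coefficients share the factor -7; dividing through by -7 gives  (1 - x^2) y'' - x y' + 64 y = 0.
This matches the Chebyshev equation (1 - x^2) y'' - x y' + n^2 y = 0 (note the -x y' term, not -2x y') with n^2 = 64, so n = 8; the polynomial solution is T_8(x).
With y = sum_k a_k x^k, matching x^k gives (k+2)(k+1) a_{k+2} = (k^2 - n^2) a_k = (k - 8)(k + 8) a_k. The right side vanishes at k = 8, so the series with the parity of 8 terminates at degree 8.
Standard normalization: leading coefficient of T_n is 2^(n-1), so a_8 = 2^7 = 128. Work downward with a_k = (k+1)(k+2) a_{k+2} / ((k - 8)(k + 8)):
  a_6 = (7)(8)(128) / ((6 - 8)(6 + 8)) = 7168/(-28) = -256
  a_4 = (5)(6)(-256) / ((4 - 8)(4 + 8)) = -7680/(-48) = 160
  a_2 = (3)(4)(160) / ((2 - 8)(2 + 8)) = 1920/(-60) = -32
  a_0 = (1)(2)(-32) / ((0 - 8)(0 + 8)) = -64/(-64) = 1
Hence T_8(x) = 128 x^8 - 256 x^6 + 160 x^4 - 32 x^2 + 1.

T_8(x); series = 128 x^8 - 256 x^6 + 160 x^4 - 32 x^2 + 1


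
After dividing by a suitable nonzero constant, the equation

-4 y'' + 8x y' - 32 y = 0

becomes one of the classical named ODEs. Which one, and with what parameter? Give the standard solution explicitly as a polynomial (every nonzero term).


All three coefficients share the factor -4; dividing through by -4 gives  y'' - 2x y' + 8 y = 0.
This matches the Hermite equation y'' - 2x y' + 2n y = 0 with 2n = 8, so n = 4; the polynomial solution is H_4(x).
With y = sum_k a_k x^k, matching x^k gives (k+2)(k+1) a_{k+2} = 2(k - n) a_k = 2(k - 4) a_k. The right side vanishes at k = 4, so the series with the parity of 4 terminates at degree 4.
Standard normalization: leading coefficient of H_n is 2^n, so a_4 = 2^4 = 16. Work downward with a_k = (k+1)(k+2) a_{k+2} / (2(k - n)):
  a_2 = (3)(4)(16) / (2(2 - 4)) = 192/(-4) = -48
  a_0 = (1)(2)(-48) / (2(0 - 4)) = -96/(-8) = 12
Hence H_4(x) = 16 x^4 - 48 x^2 + 12.

H_4(x); series = 16 x^4 - 48 x^2 + 12


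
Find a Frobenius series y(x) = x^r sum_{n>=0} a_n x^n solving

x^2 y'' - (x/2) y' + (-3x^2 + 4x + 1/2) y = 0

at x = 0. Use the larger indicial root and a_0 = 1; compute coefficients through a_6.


Write in Frobenius form y'' + (p(x)/x) y' + (q(x)/x^2) y = 0:
  p(x) = -1/2,  q(x) = -3x^2 + 4x + 1/2.
Indicial equation: r(r-1) + (-1/2) r + (1/2) = 0 -> roots r_1 = 1, r_2 = 1/2.
Take r = r_1 = 1. Let y(x) = x^r sum_{n>=0} a_n x^n with a_0 = 1.
Substitute y = x^r sum a_n x^n and match x^{r+n}. The recurrence is
  D(n) a_n + 4 a_{n-1} - 3 a_{n-2} = 0,  where D(n) = (r+n)(r+n-1) + (-1/2)(r+n) + (1/2).
  a_n = [-4 a_{n-1} + 3 a_{n-2}] / D(n).
Since the indicial polynomial factors as (r - r_1)(r - r_2), D(n) = (r_1 + n - r_1)(r_1 + n - r_2) = n(n + 1/2).
Evaluating step by step (a_0 = 1):
  n = 1: D(1) = 1(1 + 1/2) = 3/2; numerator = -4(1) = -4; a_1 = (-4)/(3/2) = -8/3
  n = 2: D(2) = 2(2 + 1/2) = 5; numerator = -4(-8/3) + 3(1) = 41/3; a_2 = (41/3)/(5) = 41/15
  n = 3: D(3) = 3(3 + 1/2) = 21/2; numerator = -4(41/15) + 3(-8/3) = -284/15; a_3 = (-284/15)/(21/2) = -568/315
  n = 4: D(4) = 4(4 + 1/2) = 18; numerator = -4(-568/315) + 3(41/15) = 971/63; a_4 = (971/63)/(18) = 971/1134
  n = 5: D(5) = 5(5 + 1/2) = 55/2; numerator = -4(971/1134) + 3(-568/315) = -3578/405; a_5 = (-3578/405)/(55/2) = -7156/22275
  n = 6: D(6) = 6(6 + 1/2) = 39; numerator = -4(-7156/22275) + 3(971/1134) = 1201811/311850; a_6 = (1201811/311850)/(39) = 92447/935550

r = 1; a_0 = 1; a_1 = -8/3; a_2 = 41/15; a_3 = -568/315; a_4 = 971/1134; a_5 = -7156/22275; a_6 = 92447/935550


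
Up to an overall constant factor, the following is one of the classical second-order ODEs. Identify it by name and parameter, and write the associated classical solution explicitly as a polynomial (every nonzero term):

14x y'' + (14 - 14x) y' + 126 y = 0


All three coefficients share the factor 14; dividing through by 14 gives  x y'' + (1 - x) y' + 9 y = 0.
This matches the Laguerre equation x y'' + (1 - x) y' + n y = 0 with n = 9; the polynomial solution is L_9(x).
With y = sum_k a_k x^k, matching x^k gives (k+1)k a_{k+1} + (k+1) a_{k+1} - k a_k + n a_k = 0, i.e. (k+1)^2 a_{k+1} = (k - n) a_k = (k - 9) a_k. The right side vanishes at k = 9, so the series terminates at degree 9.
Standard normalization L_n(0) = 1 gives a_0 = 1. Work upward with a_{k+1} = (k - 9) a_k / (k+1)^2:
  a_1 = (0 - 9)(1) / 1^2 = -9/1 = -9
  a_2 = (1 - 9)(-9) / 2^2 = 72/4 = 18
  a_3 = (2 - 9)(18) / 3^2 = -126/9 = -14
  a_4 = (3 - 9)(-14) / 4^2 = 84/16 = 21/4
  a_5 = (4 - 9)(21/4) / 5^2 = (-105/4)/25 = -21/20
  a_6 = (5 - 9)(-21/20) / 6^2 = (21/5)/36 = 7/60
  a_7 = (6 - 9)(7/60) / 7^2 = (-7/20)/49 = -1/140
  a_8 = (7 - 9)(-1/140) / 8^2 = (1/70)/64 = 1/4480
  a_9 = (8 - 9)(1/4480) / 9^2 = (-1/4480)/81 = -1/362880
Hence L_9(x) = -x^9/362880 + x^8/4480 - x^7/140 + 7 x^6/60 - 21 x^5/20 + 21 x^4/4 - 14 x^3 + 18 x^2 - 9 x + 1.

L_9(x); series = -x^9/362880 + x^8/4480 - x^7/140 + 7 x^6/60 - 21 x^5/20 + 21 x^4/4 - 14 x^3 + 18 x^2 - 9 x + 1


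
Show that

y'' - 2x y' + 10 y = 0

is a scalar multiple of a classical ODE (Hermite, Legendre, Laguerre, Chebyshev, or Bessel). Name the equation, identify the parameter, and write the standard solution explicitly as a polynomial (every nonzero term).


The equation is already in a standard form:  y'' - 2x y' + 10 y = 0.
This matches the Hermite equation y'' - 2x y' + 2n y = 0 with 2n = 10, so n = 5; the polynomial solution is H_5(x).
With y = sum_k a_k x^k, matching x^k gives (k+2)(k+1) a_{k+2} = 2(k - n) a_k = 2(k - 5) a_k. The right side vanishes at k = 5, so the series with the parity of 5 terminates at degree 5.
Standard normalization: leading coefficient of H_n is 2^n, so a_5 = 2^5 = 32. Work downward with a_k = (k+1)(k+2) a_{k+2} / (2(k - n)):
  a_3 = (4)(5)(32) / (2(3 - 5)) = 640/(-4) = -160
  a_1 = (2)(3)(-160) / (2(1 - 5)) = -960/(-8) = 120
Hence H_5(x) = 32 x^5 - 160 x^3 + 120 x.

H_5(x); series = 32 x^5 - 160 x^3 + 120 x


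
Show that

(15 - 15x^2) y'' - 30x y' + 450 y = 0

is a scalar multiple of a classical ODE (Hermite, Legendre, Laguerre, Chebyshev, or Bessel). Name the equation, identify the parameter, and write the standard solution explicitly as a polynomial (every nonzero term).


All three coefficients share the factor 15; dividing through by 15 gives  (1 - x^2) y'' - 2x y' + 30 y = 0.
This matches the Legendre equation (1 - x^2) y'' - 2x y' + n(n+1) y = 0 (note the -2x y' term) with n(n+1) = 30, so n = 5; the polynomial solution is P_5(x).
With y = sum_k a_k x^k, matching x^k gives (k+2)(k+1) a_{k+2} = [k(k+1) - n(n+1)] a_k = (k - 5)(k + 6) a_k. The right side vanishes at k = 5, so the series with the parity of 5 terminates at degree 5.
Standard normalization (P_n(1) = 1): leading coefficient (2n)!/(2^n (n!)^2) = 3628800/(32*14400) = 63/8, so a_5 = 63/8. Work downward with a_k = (k+1)(k+2) a_{k+2} / ((k - 5)(k + 6)):
  a_3 = (4)(5)(63/8) / ((3 - 5)(3 + 6)) = (315/2)/(-18) = -35/4
  a_1 = (2)(3)(-35/4) / ((1 - 5)(1 + 6)) = (-105/2)/(-28) = 15/8
Hence P_5(x) = 63 x^5/8 - 35 x^3/4 + 15 x/8.

P_5(x); series = 63 x^5/8 - 35 x^3/4 + 15 x/8


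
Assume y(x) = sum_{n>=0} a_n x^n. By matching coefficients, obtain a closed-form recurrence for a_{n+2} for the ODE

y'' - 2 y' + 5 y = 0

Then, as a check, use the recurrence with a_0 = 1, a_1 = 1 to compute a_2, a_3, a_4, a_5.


Substitute y = sum_n a_n x^n.
y''(x) has coefficient (n+2)(n+1) a_{n+2} at x^n;
-2 y'(x) has coefficient -2 (n+1) a_{n+1} at x^n;
5 y(x) has coefficient 5 a_n at x^n.
Matching x^n: (n+2)(n+1) a_{n+2} - 2 (n+1) a_{n+1} + 5 a_n = 0.
Thus a_{n+2} = [2 (n+1) a_{n+1} - 5 a_n] / ((n+1)(n+2)).

Check with a_0 = 1, a_1 = 1 (apply the recurrence for n = 0, 1, 2, 3): a_0 = 1, a_1 = 1, a_2 = -3/2, a_3 = -11/6, a_4 = -7/24, a_5 = 41/120.

a_(n+2) = [2 (n+1) a_(n+1) - 5 a_n] / ((n+1)(n+2)); check: a_0 = 1, a_1 = 1, a_2 = -3/2, a_3 = -11/6, a_4 = -7/24, a_5 = 41/120


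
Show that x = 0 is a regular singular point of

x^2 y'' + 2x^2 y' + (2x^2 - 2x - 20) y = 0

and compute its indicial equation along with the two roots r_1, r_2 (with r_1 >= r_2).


Divide by x^2 to reach normal form y'' + P_1(x) y' + P_2(x) y = 0 with P_1(x) = 2 and P_2(x) = 2 - 2/x - 20/x^2.
x = 0 is a singular point because the y-coefficient 2 - 2/x - 20/x^2 has a pole at x = 0.
It is a regular singular point because x P_1(x) = p(x) = 2x and x^2 P_2(x) = q(x) = 2x^2 - 2x - 20 are polynomials, hence analytic at x = 0.
p(0) = 0,  q(0) = -20.
Indicial equation: r(r-1) + p(0) r + q(0) = 0, i.e. r^2 + (p(0) - 1) r + q(0) = 0, i.e. r^2 - 1 r - 20 = 0.
Discriminant: (-1)^2 - 4(-20) = 81, so r = (1 ± 9)/2.
Solving: r_1 = 5, r_2 = -4.

indicial: r^2 - 1 r - 20 = 0; roots r_1 = 5, r_2 = -4


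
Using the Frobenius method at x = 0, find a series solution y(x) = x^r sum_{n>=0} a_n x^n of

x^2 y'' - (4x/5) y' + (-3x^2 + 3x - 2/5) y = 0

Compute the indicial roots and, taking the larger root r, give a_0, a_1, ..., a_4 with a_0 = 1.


Write in Frobenius form y'' + (p(x)/x) y' + (q(x)/x^2) y = 0:
  p(x) = -4/5,  q(x) = -3x^2 + 3x - 2/5.
Indicial equation: r(r-1) + (-4/5) r + (-2/5) = 0 -> roots r_1 = 2, r_2 = -1/5.
Take r = r_1 = 2. Let y(x) = x^r sum_{n>=0} a_n x^n with a_0 = 1.
Substitute y = x^r sum a_n x^n and match x^{r+n}. The recurrence is
  D(n) a_n + 3 a_{n-1} - 3 a_{n-2} = 0,  where D(n) = (r+n)(r+n-1) + (-4/5)(r+n) + (-2/5).
  a_n = [-3 a_{n-1} + 3 a_{n-2}] / D(n).
Since the indicial polynomial factors as (r - r_1)(r - r_2), D(n) = (r_1 + n - r_1)(r_1 + n - r_2) = n(n + 11/5).
Evaluating step by step (a_0 = 1):
  n = 1: D(1) = 1(1 + 11/5) = 16/5; numerator = -3(1) = -3; a_1 = (-3)/(16/5) = -15/16
  n = 2: D(2) = 2(2 + 11/5) = 42/5; numerator = -3(-15/16) + 3(1) = 93/16; a_2 = (93/16)/(42/5) = 155/224
  n = 3: D(3) = 3(3 + 11/5) = 78/5; numerator = -3(155/224) + 3(-15/16) = -1095/224; a_3 = (-1095/224)/(78/5) = -1825/5824
  n = 4: D(4) = 4(4 + 11/5) = 124/5; numerator = -3(-1825/5824) + 3(155/224) = 17565/5824; a_4 = (17565/5824)/(124/5) = 87825/722176

r = 2; a_0 = 1; a_1 = -15/16; a_2 = 155/224; a_3 = -1825/5824; a_4 = 87825/722176


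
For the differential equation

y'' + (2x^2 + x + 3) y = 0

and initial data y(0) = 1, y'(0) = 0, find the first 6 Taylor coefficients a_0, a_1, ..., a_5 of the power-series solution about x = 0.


Ansatz: y(x) = sum_{n>=0} a_n x^n, so y'(x) = sum_{n>=1} n a_n x^(n-1) and y''(x) = sum_{n>=2} n(n-1) a_n x^(n-2).
Substitute into P(x) y'' + Q(x) y' + R(x) y = 0 with P(x) = 1, Q(x) = 0, R(x) = 2x^2 + x + 3, and match powers of x.
Initial conditions: a_0 = 1, a_1 = 0.
Setting the coefficient of each power of x to zero and solving order by order (substituting the coefficients already found):
  x^0: 2 a_2 + 3 a_0 = 0  ->  2 a_2 = -3 a_0 = -3  ->  a_2 = -3/2
  x^1: 6 a_3 + 3 a_1 + a_0 = 0  ->  6 a_3 = -3 a_1 - a_0 = -1  ->  a_3 = -1/6
  x^2: 12 a_4 + 3 a_2 + a_1 + 2 a_0 = 0  ->  12 a_4 = -3 a_2 - a_1 - 2 a_0 = 5/2  ->  a_4 = 5/24
  x^3: 20 a_5 + 3 a_3 + a_2 + 2 a_1 = 0  ->  20 a_5 = -3 a_3 - a_2 - 2 a_1 = 2  ->  a_5 = 1/10
Truncated series: y(x) = 1 - (3/2) x^2 - (1/6) x^3 + (5/24) x^4 + (1/10) x^5 + O(x^6).

a_0 = 1; a_1 = 0; a_2 = -3/2; a_3 = -1/6; a_4 = 5/24; a_5 = 1/10


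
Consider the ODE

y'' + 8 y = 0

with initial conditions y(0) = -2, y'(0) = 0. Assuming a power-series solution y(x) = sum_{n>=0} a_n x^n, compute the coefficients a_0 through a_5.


Ansatz: y(x) = sum_{n>=0} a_n x^n, so y'(x) = sum_{n>=1} n a_n x^(n-1) and y''(x) = sum_{n>=2} n(n-1) a_n x^(n-2).
Substitute into P(x) y'' + Q(x) y' + R(x) y = 0 with P(x) = 1, Q(x) = 0, R(x) = 8, and match powers of x.
Initial conditions: a_0 = -2, a_1 = 0.
Setting the coefficient of each power of x to zero and solving order by order (substituting the coefficients already found):
  x^0: 2 a_2 + 8 a_0 = 0  ->  2 a_2 = -8 a_0 = 16  ->  a_2 = 8
  x^1: 6 a_3 + 8 a_1 = 0  ->  6 a_3 = -8 a_1 = 0  ->  a_3 = 0
  x^2: 12 a_4 + 8 a_2 = 0  ->  12 a_4 = -8 a_2 = -64  ->  a_4 = -16/3
  x^3: 20 a_5 + 8 a_3 = 0  ->  20 a_5 = -8 a_3 = 0  ->  a_5 = 0
Truncated series: y(x) = -2 + 8 x^2 - (16/3) x^4 + O(x^6).

a_0 = -2; a_1 = 0; a_2 = 8; a_3 = 0; a_4 = -16/3; a_5 = 0


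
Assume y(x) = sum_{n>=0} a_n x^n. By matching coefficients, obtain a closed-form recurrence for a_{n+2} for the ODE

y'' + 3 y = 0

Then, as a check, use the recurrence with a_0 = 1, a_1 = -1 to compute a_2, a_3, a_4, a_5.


Substitute y = sum_n a_n x^n into y'' + (const) y = 0.
y''(x) = sum_{n>=0} (n+2)(n+1) a_{n+2} x^n.
The ODE becomes sum_n [(n+2)(n+1) a_{n+2} + 3 a_n] x^n = 0.
Setting each coefficient to zero gives the recurrence:
  (n+2)(n+1) a_{n+2} + 3 a_n = 0,
  a_{n+2} = -3 / ((n+1)(n+2)) a_n.

Check with a_0 = 1, a_1 = -1 (apply the recurrence for n = 0, 1, 2, 3): a_0 = 1, a_1 = -1, a_2 = -3/2, a_3 = 1/2, a_4 = 3/8, a_5 = -3/40.

a_{n+2} = -3/((n+1)(n+2)) * a_n; check: a_0 = 1, a_1 = -1, a_2 = -3/2, a_3 = 1/2, a_4 = 3/8, a_5 = -3/40


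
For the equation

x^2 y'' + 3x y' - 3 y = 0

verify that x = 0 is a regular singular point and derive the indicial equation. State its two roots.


Divide by x^2 to reach normal form y'' + P_1(x) y' + P_2(x) y = 0 with P_1(x) = 3/x and P_2(x) = -3/x^2.
x = 0 is a singular point because the y'-coefficient 3/x has a pole at x = 0 and the y-coefficient -3/x^2 has a pole at x = 0.
It is a regular singular point because x P_1(x) = p(x) = 3 and x^2 P_2(x) = q(x) = -3 are polynomials, hence analytic at x = 0.
p(0) = 3,  q(0) = -3.
Indicial equation: r(r-1) + p(0) r + q(0) = 0, i.e. r^2 + (p(0) - 1) r + q(0) = 0, i.e. r^2 + 2 r - 3 = 0.
Discriminant: (2)^2 - 4(-3) = 16, so r = (-2 ± 4)/2.
Solving: r_1 = 1, r_2 = -3.

indicial: r^2 + 2 r - 3 = 0; roots r_1 = 1, r_2 = -3


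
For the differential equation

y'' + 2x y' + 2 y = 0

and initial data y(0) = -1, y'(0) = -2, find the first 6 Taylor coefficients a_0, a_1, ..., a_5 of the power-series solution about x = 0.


Ansatz: y(x) = sum_{n>=0} a_n x^n, so y'(x) = sum_{n>=1} n a_n x^(n-1) and y''(x) = sum_{n>=2} n(n-1) a_n x^(n-2).
Substitute into P(x) y'' + Q(x) y' + R(x) y = 0 with P(x) = 1, Q(x) = 2x, R(x) = 2, and match powers of x.
Initial conditions: a_0 = -1, a_1 = -2.
Setting the coefficient of each power of x to zero and solving order by order (substituting the coefficients already found):
  x^0: 2 a_2 + 2 a_0 = 0  ->  2 a_2 = -2 a_0 = 2  ->  a_2 = 1
  x^1: 6 a_3 + 4 a_1 = 0  ->  6 a_3 = -4 a_1 = 8  ->  a_3 = 4/3
  x^2: 12 a_4 + 6 a_2 = 0  ->  12 a_4 = -6 a_2 = -6  ->  a_4 = -1/2
  x^3: 20 a_5 + 8 a_3 = 0  ->  20 a_5 = -8 a_3 = -32/3  ->  a_5 = -8/15
Truncated series: y(x) = -1 - 2 x + x^2 + (4/3) x^3 - (1/2) x^4 - (8/15) x^5 + O(x^6).

a_0 = -1; a_1 = -2; a_2 = 1; a_3 = 4/3; a_4 = -1/2; a_5 = -8/15


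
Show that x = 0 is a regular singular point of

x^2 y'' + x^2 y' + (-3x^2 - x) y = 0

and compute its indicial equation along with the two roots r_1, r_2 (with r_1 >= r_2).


Divide by x^2 to reach normal form y'' + P_1(x) y' + P_2(x) y = 0 with P_1(x) = 1 and P_2(x) = -3 - 1/x.
x = 0 is a singular point because the y-coefficient -3 - 1/x has a pole at x = 0.
It is a regular singular point because x P_1(x) = p(x) = x and x^2 P_2(x) = q(x) = -3x^2 - x are polynomials, hence analytic at x = 0.
p(0) = 0,  q(0) = 0.
Indicial equation: r(r-1) + p(0) r + q(0) = 0, i.e. r^2 + (p(0) - 1) r + q(0) = 0, i.e. r^2 - 1 r = 0.
Discriminant: (-1)^2 - 4(0) = 1, so r = (1 ± 1)/2.
Solving: r_1 = 1, r_2 = 0.

indicial: r^2 - 1 r = 0; roots r_1 = 1, r_2 = 0


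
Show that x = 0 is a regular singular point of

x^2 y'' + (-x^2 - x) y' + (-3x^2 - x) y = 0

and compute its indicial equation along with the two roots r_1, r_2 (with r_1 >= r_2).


Divide by x^2 to reach normal form y'' + P_1(x) y' + P_2(x) y = 0 with P_1(x) = -1 - 1/x and P_2(x) = -3 - 1/x.
x = 0 is a singular point because the y'-coefficient -1 - 1/x has a pole at x = 0 and the y-coefficient -3 - 1/x has a pole at x = 0.
It is a regular singular point because x P_1(x) = p(x) = -x - 1 and x^2 P_2(x) = q(x) = -3x^2 - x are polynomials, hence analytic at x = 0.
p(0) = -1,  q(0) = 0.
Indicial equation: r(r-1) + p(0) r + q(0) = 0, i.e. r^2 + (p(0) - 1) r + q(0) = 0, i.e. r^2 - 2 r = 0.
Discriminant: (-2)^2 - 4(0) = 4, so r = (2 ± 2)/2.
Solving: r_1 = 2, r_2 = 0.

indicial: r^2 - 2 r = 0; roots r_1 = 2, r_2 = 0


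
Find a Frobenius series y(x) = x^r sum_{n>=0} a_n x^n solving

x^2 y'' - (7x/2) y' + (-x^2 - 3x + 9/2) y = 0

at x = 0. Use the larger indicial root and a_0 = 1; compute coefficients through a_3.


Write in Frobenius form y'' + (p(x)/x) y' + (q(x)/x^2) y = 0:
  p(x) = -7/2,  q(x) = -x^2 - 3x + 9/2.
Indicial equation: r(r-1) + (-7/2) r + (9/2) = 0 -> roots r_1 = 3, r_2 = 3/2.
Take r = r_1 = 3. Let y(x) = x^r sum_{n>=0} a_n x^n with a_0 = 1.
Substitute y = x^r sum a_n x^n and match x^{r+n}. The recurrence is
  D(n) a_n - 3 a_{n-1} - 1 a_{n-2} = 0,  where D(n) = (r+n)(r+n-1) + (-7/2)(r+n) + (9/2).
  a_n = [3 a_{n-1} + 1 a_{n-2}] / D(n).
Since the indicial polynomial factors as (r - r_1)(r - r_2), D(n) = (r_1 + n - r_1)(r_1 + n - r_2) = n(n + 3/2).
Evaluating step by step (a_0 = 1):
  n = 1: D(1) = 1(1 + 3/2) = 5/2; numerator = 3(1) = 3; a_1 = (3)/(5/2) = 6/5
  n = 2: D(2) = 2(2 + 3/2) = 7; numerator = 3(6/5) + 1(1) = 23/5; a_2 = (23/5)/(7) = 23/35
  n = 3: D(3) = 3(3 + 3/2) = 27/2; numerator = 3(23/35) + 1(6/5) = 111/35; a_3 = (111/35)/(27/2) = 74/315

r = 3; a_0 = 1; a_1 = 6/5; a_2 = 23/35; a_3 = 74/315


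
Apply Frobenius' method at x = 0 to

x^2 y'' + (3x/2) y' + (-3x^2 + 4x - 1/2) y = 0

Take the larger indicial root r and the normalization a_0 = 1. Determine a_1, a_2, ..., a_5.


Write in Frobenius form y'' + (p(x)/x) y' + (q(x)/x^2) y = 0:
  p(x) = 3/2,  q(x) = -3x^2 + 4x - 1/2.
Indicial equation: r(r-1) + (3/2) r + (-1/2) = 0 -> roots r_1 = 1/2, r_2 = -1.
Take r = r_1 = 1/2. Let y(x) = x^r sum_{n>=0} a_n x^n with a_0 = 1.
Substitute y = x^r sum a_n x^n and match x^{r+n}. The recurrence is
  D(n) a_n + 4 a_{n-1} - 3 a_{n-2} = 0,  where D(n) = (r+n)(r+n-1) + (3/2)(r+n) + (-1/2).
  a_n = [-4 a_{n-1} + 3 a_{n-2}] / D(n).
Since the indicial polynomial factors as (r - r_1)(r - r_2), D(n) = (r_1 + n - r_1)(r_1 + n - r_2) = n(n + 3/2).
Evaluating step by step (a_0 = 1):
  n = 1: D(1) = 1(1 + 3/2) = 5/2; numerator = -4(1) = -4; a_1 = (-4)/(5/2) = -8/5
  n = 2: D(2) = 2(2 + 3/2) = 7; numerator = -4(-8/5) + 3(1) = 47/5; a_2 = (47/5)/(7) = 47/35
  n = 3: D(3) = 3(3 + 3/2) = 27/2; numerator = -4(47/35) + 3(-8/5) = -356/35; a_3 = (-356/35)/(27/2) = -712/945
  n = 4: D(4) = 4(4 + 3/2) = 22; numerator = -4(-712/945) + 3(47/35) = 1331/189; a_4 = (1331/189)/(22) = 121/378
  n = 5: D(5) = 5(5 + 3/2) = 65/2; numerator = -4(121/378) + 3(-712/945) = -478/135; a_5 = (-478/135)/(65/2) = -956/8775

r = 1/2; a_0 = 1; a_1 = -8/5; a_2 = 47/35; a_3 = -712/945; a_4 = 121/378; a_5 = -956/8775


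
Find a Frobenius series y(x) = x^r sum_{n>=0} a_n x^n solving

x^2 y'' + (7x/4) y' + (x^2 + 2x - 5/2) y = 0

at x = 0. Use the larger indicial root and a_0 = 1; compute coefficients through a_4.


Write in Frobenius form y'' + (p(x)/x) y' + (q(x)/x^2) y = 0:
  p(x) = 7/4,  q(x) = x^2 + 2x - 5/2.
Indicial equation: r(r-1) + (7/4) r + (-5/2) = 0 -> roots r_1 = 5/4, r_2 = -2.
Take r = r_1 = 5/4. Let y(x) = x^r sum_{n>=0} a_n x^n with a_0 = 1.
Substitute y = x^r sum a_n x^n and match x^{r+n}. The recurrence is
  D(n) a_n + 2 a_{n-1} + 1 a_{n-2} = 0,  where D(n) = (r+n)(r+n-1) + (7/4)(r+n) + (-5/2).
  a_n = [-2 a_{n-1} - 1 a_{n-2}] / D(n).
Since the indicial polynomial factors as (r - r_1)(r - r_2), D(n) = (r_1 + n - r_1)(r_1 + n - r_2) = n(n + 13/4).
Evaluating step by step (a_0 = 1):
  n = 1: D(1) = 1(1 + 13/4) = 17/4; numerator = -2(1) = -2; a_1 = (-2)/(17/4) = -8/17
  n = 2: D(2) = 2(2 + 13/4) = 21/2; numerator = -2(-8/17) - 1(1) = -1/17; a_2 = (-1/17)/(21/2) = -2/357
  n = 3: D(3) = 3(3 + 13/4) = 75/4; numerator = -2(-2/357) - 1(-8/17) = 172/357; a_3 = (172/357)/(75/4) = 688/26775
  n = 4: D(4) = 4(4 + 13/4) = 29; numerator = -2(688/26775) - 1(-2/357) = -1226/26775; a_4 = (-1226/26775)/(29) = -1226/776475

r = 5/4; a_0 = 1; a_1 = -8/17; a_2 = -2/357; a_3 = 688/26775; a_4 = -1226/776475


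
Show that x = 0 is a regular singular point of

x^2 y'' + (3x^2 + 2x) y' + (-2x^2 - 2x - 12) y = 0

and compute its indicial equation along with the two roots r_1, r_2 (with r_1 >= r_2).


Divide by x^2 to reach normal form y'' + P_1(x) y' + P_2(x) y = 0 with P_1(x) = 3 + 2/x and P_2(x) = -2 - 2/x - 12/x^2.
x = 0 is a singular point because the y'-coefficient 3 + 2/x has a pole at x = 0 and the y-coefficient -2 - 2/x - 12/x^2 has a pole at x = 0.
It is a regular singular point because x P_1(x) = p(x) = 3x + 2 and x^2 P_2(x) = q(x) = -2x^2 - 2x - 12 are polynomials, hence analytic at x = 0.
p(0) = 2,  q(0) = -12.
Indicial equation: r(r-1) + p(0) r + q(0) = 0, i.e. r^2 + (p(0) - 1) r + q(0) = 0, i.e. r^2 + 1 r - 12 = 0.
Discriminant: (1)^2 - 4(-12) = 49, so r = (-1 ± 7)/2.
Solving: r_1 = 3, r_2 = -4.

indicial: r^2 + 1 r - 12 = 0; roots r_1 = 3, r_2 = -4


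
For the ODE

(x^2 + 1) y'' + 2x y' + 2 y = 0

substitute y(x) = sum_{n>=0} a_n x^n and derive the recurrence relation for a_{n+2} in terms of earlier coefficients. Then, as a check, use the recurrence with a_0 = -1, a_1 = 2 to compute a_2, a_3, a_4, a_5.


Substitute y = sum_n a_n x^n.
(1 + 1 x^2) y'' contributes (n+2)(n+1) a_{n+2} + n(n-1) a_n at x^n.
2 x y'(x) contributes 2 n a_n at x^n.
2 y(x) contributes 2 a_n at x^n.
Matching x^n: (n+2)(n+1) a_{n+2} + (n(n-1) + 2 n + 2) a_n = 0.
Thus a_{n+2} = (-n(n-1) - 2 n - 2) / ((n+1)(n+2)) * a_n.

Check with a_0 = -1, a_1 = 2 (apply the recurrence for n = 0, 1, 2, 3): a_0 = -1, a_1 = 2, a_2 = 1, a_3 = -4/3, a_4 = -2/3, a_5 = 14/15.

a_(n+2) = (-n(n-1) - 2 n - 2) / ((n+1)(n+2)) * a_n; check: a_0 = -1, a_1 = 2, a_2 = 1, a_3 = -4/3, a_4 = -2/3, a_5 = 14/15


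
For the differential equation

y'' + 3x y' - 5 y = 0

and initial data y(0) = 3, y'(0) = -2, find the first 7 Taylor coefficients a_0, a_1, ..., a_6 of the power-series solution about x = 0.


Ansatz: y(x) = sum_{n>=0} a_n x^n, so y'(x) = sum_{n>=1} n a_n x^(n-1) and y''(x) = sum_{n>=2} n(n-1) a_n x^(n-2).
Substitute into P(x) y'' + Q(x) y' + R(x) y = 0 with P(x) = 1, Q(x) = 3x, R(x) = -5, and match powers of x.
Initial conditions: a_0 = 3, a_1 = -2.
Setting the coefficient of each power of x to zero and solving order by order (substituting the coefficients already found):
  x^0: 2 a_2 - 5 a_0 = 0  ->  2 a_2 = 5 a_0 = 15  ->  a_2 = 15/2
  x^1: 6 a_3 - 2 a_1 = 0  ->  6 a_3 = 2 a_1 = -4  ->  a_3 = -2/3
  x^2: 12 a_4 + a_2 = 0  ->  12 a_4 = -a_2 = -15/2  ->  a_4 = -5/8
  x^3: 20 a_5 + 4 a_3 = 0  ->  20 a_5 = -4 a_3 = 8/3  ->  a_5 = 2/15
  x^4: 30 a_6 + 7 a_4 = 0  ->  30 a_6 = -7 a_4 = 35/8  ->  a_6 = 7/48
Truncated series: y(x) = 3 - 2 x + (15/2) x^2 - (2/3) x^3 - (5/8) x^4 + (2/15) x^5 + (7/48) x^6 + O(x^7).

a_0 = 3; a_1 = -2; a_2 = 15/2; a_3 = -2/3; a_4 = -5/8; a_5 = 2/15; a_6 = 7/48


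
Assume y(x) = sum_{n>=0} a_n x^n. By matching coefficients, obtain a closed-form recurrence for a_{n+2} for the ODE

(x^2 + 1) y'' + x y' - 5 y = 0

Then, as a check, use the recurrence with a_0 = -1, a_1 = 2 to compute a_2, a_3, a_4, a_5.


Substitute y = sum_n a_n x^n.
(1 + 1 x^2) y'' contributes (n+2)(n+1) a_{n+2} + n(n-1) a_n at x^n.
x y'(x) contributes n a_n at x^n.
-5 y(x) contributes -5 a_n at x^n.
Matching x^n: (n+2)(n+1) a_{n+2} + (n(n-1) + n - 5) a_n = 0.
Thus a_{n+2} = (-n(n-1) - n + 5) / ((n+1)(n+2)) * a_n.

Check with a_0 = -1, a_1 = 2 (apply the recurrence for n = 0, 1, 2, 3): a_0 = -1, a_1 = 2, a_2 = -5/2, a_3 = 4/3, a_4 = -5/24, a_5 = -4/15.

a_(n+2) = (-n(n-1) - n + 5) / ((n+1)(n+2)) * a_n; check: a_0 = -1, a_1 = 2, a_2 = -5/2, a_3 = 4/3, a_4 = -5/24, a_5 = -4/15


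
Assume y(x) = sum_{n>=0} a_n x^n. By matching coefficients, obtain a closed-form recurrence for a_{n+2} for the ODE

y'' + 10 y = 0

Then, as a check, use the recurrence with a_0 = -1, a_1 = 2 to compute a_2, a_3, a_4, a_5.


Substitute y = sum_n a_n x^n into y'' + (const) y = 0.
y''(x) = sum_{n>=0} (n+2)(n+1) a_{n+2} x^n.
The ODE becomes sum_n [(n+2)(n+1) a_{n+2} + 10 a_n] x^n = 0.
Setting each coefficient to zero gives the recurrence:
  (n+2)(n+1) a_{n+2} + 10 a_n = 0,
  a_{n+2} = -10 / ((n+1)(n+2)) a_n.

Check with a_0 = -1, a_1 = 2 (apply the recurrence for n = 0, 1, 2, 3): a_0 = -1, a_1 = 2, a_2 = 5, a_3 = -10/3, a_4 = -25/6, a_5 = 5/3.

a_{n+2} = -10/((n+1)(n+2)) * a_n; check: a_0 = -1, a_1 = 2, a_2 = 5, a_3 = -10/3, a_4 = -25/6, a_5 = 5/3


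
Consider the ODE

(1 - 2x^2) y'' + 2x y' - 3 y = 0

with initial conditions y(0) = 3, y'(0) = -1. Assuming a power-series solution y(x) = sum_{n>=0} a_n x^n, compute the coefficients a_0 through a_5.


Ansatz: y(x) = sum_{n>=0} a_n x^n, so y'(x) = sum_{n>=1} n a_n x^(n-1) and y''(x) = sum_{n>=2} n(n-1) a_n x^(n-2).
Substitute into P(x) y'' + Q(x) y' + R(x) y = 0 with P(x) = 1 - 2x^2, Q(x) = 2x, R(x) = -3, and match powers of x.
Initial conditions: a_0 = 3, a_1 = -1.
Setting the coefficient of each power of x to zero and solving order by order (substituting the coefficients already found):
  x^0: 2 a_2 - 3 a_0 = 0  ->  2 a_2 = 3 a_0 = 9  ->  a_2 = 9/2
  x^1: 6 a_3 - a_1 = 0  ->  6 a_3 = a_1 = -1  ->  a_3 = -1/6
  x^2: 12 a_4 - 3 a_2 = 0  ->  12 a_4 = 3 a_2 = 27/2  ->  a_4 = 9/8
  x^3: 20 a_5 - 9 a_3 = 0  ->  20 a_5 = 9 a_3 = -3/2  ->  a_5 = -3/40
Truncated series: y(x) = 3 - x + (9/2) x^2 - (1/6) x^3 + (9/8) x^4 - (3/40) x^5 + O(x^6).

a_0 = 3; a_1 = -1; a_2 = 9/2; a_3 = -1/6; a_4 = 9/8; a_5 = -3/40


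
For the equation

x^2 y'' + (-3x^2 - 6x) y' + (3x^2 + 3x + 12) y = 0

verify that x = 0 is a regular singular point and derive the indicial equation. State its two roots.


Divide by x^2 to reach normal form y'' + P_1(x) y' + P_2(x) y = 0 with P_1(x) = -3 - 6/x and P_2(x) = 3 + 3/x + 12/x^2.
x = 0 is a singular point because the y'-coefficient -3 - 6/x has a pole at x = 0 and the y-coefficient 3 + 3/x + 12/x^2 has a pole at x = 0.
It is a regular singular point because x P_1(x) = p(x) = -3x - 6 and x^2 P_2(x) = q(x) = 3x^2 + 3x + 12 are polynomials, hence analytic at x = 0.
p(0) = -6,  q(0) = 12.
Indicial equation: r(r-1) + p(0) r + q(0) = 0, i.e. r^2 + (p(0) - 1) r + q(0) = 0, i.e. r^2 - 7 r + 12 = 0.
Discriminant: (-7)^2 - 4(12) = 1, so r = (7 ± 1)/2.
Solving: r_1 = 4, r_2 = 3.

indicial: r^2 - 7 r + 12 = 0; roots r_1 = 4, r_2 = 3


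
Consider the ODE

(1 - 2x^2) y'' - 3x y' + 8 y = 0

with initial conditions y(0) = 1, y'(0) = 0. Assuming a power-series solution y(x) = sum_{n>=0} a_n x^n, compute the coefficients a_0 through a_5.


Ansatz: y(x) = sum_{n>=0} a_n x^n, so y'(x) = sum_{n>=1} n a_n x^(n-1) and y''(x) = sum_{n>=2} n(n-1) a_n x^(n-2).
Substitute into P(x) y'' + Q(x) y' + R(x) y = 0 with P(x) = 1 - 2x^2, Q(x) = -3x, R(x) = 8, and match powers of x.
Initial conditions: a_0 = 1, a_1 = 0.
Setting the coefficient of each power of x to zero and solving order by order (substituting the coefficients already found):
  x^0: 2 a_2 + 8 a_0 = 0  ->  2 a_2 = -8 a_0 = -8  ->  a_2 = -4
  x^1: 6 a_3 + 5 a_1 = 0  ->  6 a_3 = -5 a_1 = 0  ->  a_3 = 0
  x^2: 12 a_4 - 2 a_2 = 0  ->  12 a_4 = 2 a_2 = -8  ->  a_4 = -2/3
  x^3: 20 a_5 - 13 a_3 = 0  ->  20 a_5 = 13 a_3 = 0  ->  a_5 = 0
Truncated series: y(x) = 1 - 4 x^2 - (2/3) x^4 + O(x^6).

a_0 = 1; a_1 = 0; a_2 = -4; a_3 = 0; a_4 = -2/3; a_5 = 0


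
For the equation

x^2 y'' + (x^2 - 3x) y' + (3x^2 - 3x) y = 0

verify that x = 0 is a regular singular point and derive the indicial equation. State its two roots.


Divide by x^2 to reach normal form y'' + P_1(x) y' + P_2(x) y = 0 with P_1(x) = 1 - 3/x and P_2(x) = 3 - 3/x.
x = 0 is a singular point because the y'-coefficient 1 - 3/x has a pole at x = 0 and the y-coefficient 3 - 3/x has a pole at x = 0.
It is a regular singular point because x P_1(x) = p(x) = x - 3 and x^2 P_2(x) = q(x) = 3x^2 - 3x are polynomials, hence analytic at x = 0.
p(0) = -3,  q(0) = 0.
Indicial equation: r(r-1) + p(0) r + q(0) = 0, i.e. r^2 + (p(0) - 1) r + q(0) = 0, i.e. r^2 - 4 r = 0.
Discriminant: (-4)^2 - 4(0) = 16, so r = (4 ± 4)/2.
Solving: r_1 = 4, r_2 = 0.

indicial: r^2 - 4 r = 0; roots r_1 = 4, r_2 = 0


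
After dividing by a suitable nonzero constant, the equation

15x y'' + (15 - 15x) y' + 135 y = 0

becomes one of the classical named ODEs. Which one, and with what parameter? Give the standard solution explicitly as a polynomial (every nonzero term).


All three coefficients share the factor 15; dividing through by 15 gives  x y'' + (1 - x) y' + 9 y = 0.
This matches the Laguerre equation x y'' + (1 - x) y' + n y = 0 with n = 9; the polynomial solution is L_9(x).
With y = sum_k a_k x^k, matching x^k gives (k+1)k a_{k+1} + (k+1) a_{k+1} - k a_k + n a_k = 0, i.e. (k+1)^2 a_{k+1} = (k - n) a_k = (k - 9) a_k. The right side vanishes at k = 9, so the series terminates at degree 9.
Standard normalization L_n(0) = 1 gives a_0 = 1. Work upward with a_{k+1} = (k - 9) a_k / (k+1)^2:
  a_1 = (0 - 9)(1) / 1^2 = -9/1 = -9
  a_2 = (1 - 9)(-9) / 2^2 = 72/4 = 18
  a_3 = (2 - 9)(18) / 3^2 = -126/9 = -14
  a_4 = (3 - 9)(-14) / 4^2 = 84/16 = 21/4
  a_5 = (4 - 9)(21/4) / 5^2 = (-105/4)/25 = -21/20
  a_6 = (5 - 9)(-21/20) / 6^2 = (21/5)/36 = 7/60
  a_7 = (6 - 9)(7/60) / 7^2 = (-7/20)/49 = -1/140
  a_8 = (7 - 9)(-1/140) / 8^2 = (1/70)/64 = 1/4480
  a_9 = (8 - 9)(1/4480) / 9^2 = (-1/4480)/81 = -1/362880
Hence L_9(x) = -x^9/362880 + x^8/4480 - x^7/140 + 7 x^6/60 - 21 x^5/20 + 21 x^4/4 - 14 x^3 + 18 x^2 - 9 x + 1.

L_9(x); series = -x^9/362880 + x^8/4480 - x^7/140 + 7 x^6/60 - 21 x^5/20 + 21 x^4/4 - 14 x^3 + 18 x^2 - 9 x + 1


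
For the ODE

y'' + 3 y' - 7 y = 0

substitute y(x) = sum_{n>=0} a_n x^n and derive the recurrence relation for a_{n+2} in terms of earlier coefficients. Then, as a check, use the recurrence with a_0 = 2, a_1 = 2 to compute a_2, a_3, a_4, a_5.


Substitute y = sum_n a_n x^n.
y''(x) has coefficient (n+2)(n+1) a_{n+2} at x^n;
3 y'(x) has coefficient 3 (n+1) a_{n+1} at x^n;
-7 y(x) has coefficient -7 a_n at x^n.
Matching x^n: (n+2)(n+1) a_{n+2} + 3 (n+1) a_{n+1} - 7 a_n = 0.
Thus a_{n+2} = [-3 (n+1) a_{n+1} + 7 a_n] / ((n+1)(n+2)).

Check with a_0 = 2, a_1 = 2 (apply the recurrence for n = 0, 1, 2, 3): a_0 = 2, a_1 = 2, a_2 = 4, a_3 = -5/3, a_4 = 43/12, a_5 = -41/15.

a_(n+2) = [-3 (n+1) a_(n+1) + 7 a_n] / ((n+1)(n+2)); check: a_0 = 2, a_1 = 2, a_2 = 4, a_3 = -5/3, a_4 = 43/12, a_5 = -41/15
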